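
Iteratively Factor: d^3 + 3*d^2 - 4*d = (d - 1)*(d^2 + 4*d) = (d - 1)*(d + 4)*(d)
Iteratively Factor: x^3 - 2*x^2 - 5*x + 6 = (x + 2)*(x^2 - 4*x + 3) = (x - 3)*(x + 2)*(x - 1)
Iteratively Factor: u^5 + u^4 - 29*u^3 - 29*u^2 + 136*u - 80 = (u + 4)*(u^4 - 3*u^3 - 17*u^2 + 39*u - 20) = (u + 4)^2*(u^3 - 7*u^2 + 11*u - 5) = (u - 1)*(u + 4)^2*(u^2 - 6*u + 5) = (u - 1)^2*(u + 4)^2*(u - 5)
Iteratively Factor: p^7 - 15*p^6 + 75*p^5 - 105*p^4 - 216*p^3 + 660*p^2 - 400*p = (p)*(p^6 - 15*p^5 + 75*p^4 - 105*p^3 - 216*p^2 + 660*p - 400) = p*(p - 5)*(p^5 - 10*p^4 + 25*p^3 + 20*p^2 - 116*p + 80) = p*(p - 5)*(p - 2)*(p^4 - 8*p^3 + 9*p^2 + 38*p - 40) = p*(p - 5)^2*(p - 2)*(p^3 - 3*p^2 - 6*p + 8) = p*(p - 5)^2*(p - 2)*(p + 2)*(p^2 - 5*p + 4) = p*(p - 5)^2*(p - 4)*(p - 2)*(p + 2)*(p - 1)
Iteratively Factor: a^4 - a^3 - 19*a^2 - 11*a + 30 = (a - 1)*(a^3 - 19*a - 30) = (a - 1)*(a + 2)*(a^2 - 2*a - 15) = (a - 5)*(a - 1)*(a + 2)*(a + 3)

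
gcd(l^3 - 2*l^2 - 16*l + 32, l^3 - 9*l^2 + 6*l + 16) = l - 2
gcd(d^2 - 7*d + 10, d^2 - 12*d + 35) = d - 5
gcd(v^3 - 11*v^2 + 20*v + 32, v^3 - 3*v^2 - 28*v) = 1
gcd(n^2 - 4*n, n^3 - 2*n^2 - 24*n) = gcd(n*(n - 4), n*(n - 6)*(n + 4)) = n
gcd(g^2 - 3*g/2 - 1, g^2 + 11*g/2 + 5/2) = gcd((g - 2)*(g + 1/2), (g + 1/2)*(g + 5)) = g + 1/2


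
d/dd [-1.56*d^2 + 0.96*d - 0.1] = 0.96 - 3.12*d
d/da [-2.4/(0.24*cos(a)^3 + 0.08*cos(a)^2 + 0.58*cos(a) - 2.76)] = (1.728*sin(a)^2 - 0.384*cos(a) - 3.12)*sin(a)/(0.24*cos(a)^3 + 0.08*cos(a)^2 + 0.58*cos(a) - 2.76)^2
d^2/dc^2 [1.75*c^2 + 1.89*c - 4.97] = 3.50000000000000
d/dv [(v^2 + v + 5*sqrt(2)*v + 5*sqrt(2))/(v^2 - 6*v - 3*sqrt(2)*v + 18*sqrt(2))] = (-8*sqrt(2)*v^2 - 7*v^2 + 26*sqrt(2)*v + 48*sqrt(2) + 210)/(v^4 - 12*v^3 - 6*sqrt(2)*v^3 + 54*v^2 + 72*sqrt(2)*v^2 - 216*sqrt(2)*v - 216*v + 648)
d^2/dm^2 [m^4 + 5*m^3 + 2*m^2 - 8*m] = 12*m^2 + 30*m + 4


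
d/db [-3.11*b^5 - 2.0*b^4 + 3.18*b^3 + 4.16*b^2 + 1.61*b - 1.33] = -15.55*b^4 - 8.0*b^3 + 9.54*b^2 + 8.32*b + 1.61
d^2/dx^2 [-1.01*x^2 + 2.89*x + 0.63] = -2.02000000000000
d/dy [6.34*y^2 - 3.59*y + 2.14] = 12.68*y - 3.59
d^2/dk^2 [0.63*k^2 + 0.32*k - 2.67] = 1.26000000000000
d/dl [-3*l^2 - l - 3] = -6*l - 1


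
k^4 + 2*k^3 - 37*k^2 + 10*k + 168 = (k - 4)*(k - 3)*(k + 2)*(k + 7)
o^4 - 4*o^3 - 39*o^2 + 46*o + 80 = (o - 8)*(o - 2)*(o + 1)*(o + 5)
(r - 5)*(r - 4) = r^2 - 9*r + 20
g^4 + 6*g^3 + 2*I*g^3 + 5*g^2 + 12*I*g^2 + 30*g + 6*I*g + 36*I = (g + 6)*(g - 2*I)*(g + I)*(g + 3*I)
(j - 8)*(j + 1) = j^2 - 7*j - 8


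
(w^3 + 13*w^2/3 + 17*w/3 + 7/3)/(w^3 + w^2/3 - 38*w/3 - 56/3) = (w^2 + 2*w + 1)/(w^2 - 2*w - 8)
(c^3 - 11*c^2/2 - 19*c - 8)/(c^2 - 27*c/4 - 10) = 2*(2*c^2 + 5*c + 2)/(4*c + 5)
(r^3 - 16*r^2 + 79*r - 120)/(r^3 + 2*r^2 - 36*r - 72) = (r^3 - 16*r^2 + 79*r - 120)/(r^3 + 2*r^2 - 36*r - 72)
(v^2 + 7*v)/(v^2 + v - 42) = v/(v - 6)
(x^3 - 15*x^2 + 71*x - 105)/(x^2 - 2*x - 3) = (x^2 - 12*x + 35)/(x + 1)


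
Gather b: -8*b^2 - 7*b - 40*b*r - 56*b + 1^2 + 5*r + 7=-8*b^2 + b*(-40*r - 63) + 5*r + 8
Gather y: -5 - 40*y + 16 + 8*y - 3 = 8 - 32*y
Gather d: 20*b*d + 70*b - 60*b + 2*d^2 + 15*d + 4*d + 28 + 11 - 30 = 10*b + 2*d^2 + d*(20*b + 19) + 9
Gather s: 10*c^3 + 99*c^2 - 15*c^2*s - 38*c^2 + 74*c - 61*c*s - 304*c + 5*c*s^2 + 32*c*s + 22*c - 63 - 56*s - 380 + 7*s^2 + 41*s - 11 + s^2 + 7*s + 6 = 10*c^3 + 61*c^2 - 208*c + s^2*(5*c + 8) + s*(-15*c^2 - 29*c - 8) - 448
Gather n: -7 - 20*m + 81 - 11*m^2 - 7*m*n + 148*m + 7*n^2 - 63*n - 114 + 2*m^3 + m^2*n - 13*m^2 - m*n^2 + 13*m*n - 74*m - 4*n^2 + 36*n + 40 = 2*m^3 - 24*m^2 + 54*m + n^2*(3 - m) + n*(m^2 + 6*m - 27)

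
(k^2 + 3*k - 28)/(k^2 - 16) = (k + 7)/(k + 4)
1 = 1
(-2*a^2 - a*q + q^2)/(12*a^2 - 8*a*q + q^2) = (a + q)/(-6*a + q)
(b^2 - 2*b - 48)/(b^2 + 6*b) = (b - 8)/b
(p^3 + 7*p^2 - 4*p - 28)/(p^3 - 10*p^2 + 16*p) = (p^2 + 9*p + 14)/(p*(p - 8))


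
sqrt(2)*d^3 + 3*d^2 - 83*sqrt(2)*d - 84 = (d - 6*sqrt(2))*(d + 7*sqrt(2))*(sqrt(2)*d + 1)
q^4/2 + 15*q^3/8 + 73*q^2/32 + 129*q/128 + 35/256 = (q/2 + 1/4)*(q + 1/4)*(q + 5/4)*(q + 7/4)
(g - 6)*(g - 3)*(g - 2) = g^3 - 11*g^2 + 36*g - 36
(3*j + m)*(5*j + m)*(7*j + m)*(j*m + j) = 105*j^4*m + 105*j^4 + 71*j^3*m^2 + 71*j^3*m + 15*j^2*m^3 + 15*j^2*m^2 + j*m^4 + j*m^3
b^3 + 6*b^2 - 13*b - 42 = (b - 3)*(b + 2)*(b + 7)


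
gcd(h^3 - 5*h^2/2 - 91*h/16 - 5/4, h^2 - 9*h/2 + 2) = h - 4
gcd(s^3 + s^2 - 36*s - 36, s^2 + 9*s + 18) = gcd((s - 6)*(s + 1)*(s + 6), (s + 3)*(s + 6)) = s + 6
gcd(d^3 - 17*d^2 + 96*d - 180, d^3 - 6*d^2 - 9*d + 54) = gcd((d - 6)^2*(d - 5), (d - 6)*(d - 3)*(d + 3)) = d - 6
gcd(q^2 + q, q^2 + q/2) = q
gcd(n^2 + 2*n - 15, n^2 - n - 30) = n + 5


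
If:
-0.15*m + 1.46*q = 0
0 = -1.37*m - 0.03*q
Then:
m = 0.00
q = 0.00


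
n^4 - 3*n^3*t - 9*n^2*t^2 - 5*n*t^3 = n*(n - 5*t)*(n + t)^2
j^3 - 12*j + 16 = (j - 2)^2*(j + 4)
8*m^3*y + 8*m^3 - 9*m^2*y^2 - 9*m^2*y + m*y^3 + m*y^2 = (-8*m + y)*(-m + y)*(m*y + m)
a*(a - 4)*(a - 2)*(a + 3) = a^4 - 3*a^3 - 10*a^2 + 24*a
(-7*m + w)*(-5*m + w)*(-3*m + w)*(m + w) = -105*m^4 - 34*m^3*w + 56*m^2*w^2 - 14*m*w^3 + w^4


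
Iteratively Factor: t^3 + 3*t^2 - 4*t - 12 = (t + 3)*(t^2 - 4) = (t - 2)*(t + 3)*(t + 2)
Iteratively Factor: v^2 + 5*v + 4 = (v + 1)*(v + 4)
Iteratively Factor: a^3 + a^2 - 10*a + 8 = (a + 4)*(a^2 - 3*a + 2) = (a - 1)*(a + 4)*(a - 2)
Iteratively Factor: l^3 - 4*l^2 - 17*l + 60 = (l - 3)*(l^2 - l - 20) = (l - 5)*(l - 3)*(l + 4)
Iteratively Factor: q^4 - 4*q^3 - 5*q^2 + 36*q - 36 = (q + 3)*(q^3 - 7*q^2 + 16*q - 12) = (q - 2)*(q + 3)*(q^2 - 5*q + 6) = (q - 2)^2*(q + 3)*(q - 3)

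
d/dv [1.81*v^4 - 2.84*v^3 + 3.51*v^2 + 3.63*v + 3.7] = 7.24*v^3 - 8.52*v^2 + 7.02*v + 3.63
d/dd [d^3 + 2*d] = 3*d^2 + 2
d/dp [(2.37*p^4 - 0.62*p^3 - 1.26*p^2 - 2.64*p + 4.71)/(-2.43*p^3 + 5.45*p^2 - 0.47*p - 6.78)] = (-5.7591*p^6 + 25.833*p^5 - 9.7825*p^4 - 76.522*p^3 + 61.9269*p^2 - 34.2534*p + 20.1129)/(5.9049*p^6 - 26.487*p^5 + 31.9867*p^4 + 27.8278*p^3 - 73.6811*p^2 + 6.3732*p + 45.9684)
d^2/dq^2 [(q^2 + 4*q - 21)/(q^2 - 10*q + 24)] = 2*(14*q^3 - 135*q^2 + 342*q - 60)/(q^6 - 30*q^5 + 372*q^4 - 2440*q^3 + 8928*q^2 - 17280*q + 13824)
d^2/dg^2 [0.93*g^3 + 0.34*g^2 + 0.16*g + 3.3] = 5.58*g + 0.68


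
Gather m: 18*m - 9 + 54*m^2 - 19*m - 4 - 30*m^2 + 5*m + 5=24*m^2 + 4*m - 8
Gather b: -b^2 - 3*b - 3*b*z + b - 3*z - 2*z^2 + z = -b^2 + b*(-3*z - 2) - 2*z^2 - 2*z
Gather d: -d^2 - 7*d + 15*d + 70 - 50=-d^2 + 8*d + 20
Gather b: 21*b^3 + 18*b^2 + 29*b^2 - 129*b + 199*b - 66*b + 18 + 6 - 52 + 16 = 21*b^3 + 47*b^2 + 4*b - 12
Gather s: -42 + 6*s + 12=6*s - 30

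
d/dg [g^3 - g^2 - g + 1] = 3*g^2 - 2*g - 1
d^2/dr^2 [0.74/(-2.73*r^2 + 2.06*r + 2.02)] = (-11.030292*r^2 + 8.323224*r + 0.74*(5.46*r - 2.06)*(10.92*r - 4.12) + 8.161608)/(-2.73*r^2 + 2.06*r + 2.02)^3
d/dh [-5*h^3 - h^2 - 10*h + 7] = -15*h^2 - 2*h - 10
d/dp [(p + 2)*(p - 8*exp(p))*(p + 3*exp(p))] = -5*p^2*exp(p) + 3*p^2 - 48*p*exp(2*p) - 20*p*exp(p) + 4*p - 120*exp(2*p) - 10*exp(p)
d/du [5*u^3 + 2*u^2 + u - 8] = 15*u^2 + 4*u + 1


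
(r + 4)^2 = r^2 + 8*r + 16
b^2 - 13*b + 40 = (b - 8)*(b - 5)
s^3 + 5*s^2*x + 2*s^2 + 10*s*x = s*(s + 2)*(s + 5*x)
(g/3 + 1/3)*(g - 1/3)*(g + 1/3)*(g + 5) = g^4/3 + 2*g^3 + 44*g^2/27 - 2*g/9 - 5/27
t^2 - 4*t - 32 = (t - 8)*(t + 4)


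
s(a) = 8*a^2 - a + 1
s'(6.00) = 95.00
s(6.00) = 283.00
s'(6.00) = 95.00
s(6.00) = 283.00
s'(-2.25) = -37.00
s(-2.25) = 43.75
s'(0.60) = 8.60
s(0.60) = 3.28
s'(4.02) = 63.32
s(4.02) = 126.26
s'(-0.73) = -12.68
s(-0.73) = 5.99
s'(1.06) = 15.96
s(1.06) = 8.93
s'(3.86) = 60.76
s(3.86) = 116.34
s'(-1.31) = -21.96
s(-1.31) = 16.04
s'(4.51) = 71.16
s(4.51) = 159.21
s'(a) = 16*a - 1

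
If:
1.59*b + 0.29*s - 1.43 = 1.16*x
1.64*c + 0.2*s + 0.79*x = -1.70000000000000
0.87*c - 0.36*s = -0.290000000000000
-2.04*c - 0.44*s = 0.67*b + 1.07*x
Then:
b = 3.92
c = -2.04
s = -4.12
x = 3.12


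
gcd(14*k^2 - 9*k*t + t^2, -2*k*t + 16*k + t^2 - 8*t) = -2*k + t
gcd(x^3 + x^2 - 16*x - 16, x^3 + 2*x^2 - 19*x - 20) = x^2 - 3*x - 4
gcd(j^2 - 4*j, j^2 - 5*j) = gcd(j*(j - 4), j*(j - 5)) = j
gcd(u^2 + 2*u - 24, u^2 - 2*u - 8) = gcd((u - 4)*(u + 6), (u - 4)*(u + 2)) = u - 4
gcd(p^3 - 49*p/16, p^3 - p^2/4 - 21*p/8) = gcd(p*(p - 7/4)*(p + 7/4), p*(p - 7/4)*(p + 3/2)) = p^2 - 7*p/4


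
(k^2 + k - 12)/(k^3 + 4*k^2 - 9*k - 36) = 1/(k + 3)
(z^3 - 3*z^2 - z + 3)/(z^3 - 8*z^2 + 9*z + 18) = (z - 1)/(z - 6)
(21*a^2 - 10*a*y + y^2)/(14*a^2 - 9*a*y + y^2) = (-3*a + y)/(-2*a + y)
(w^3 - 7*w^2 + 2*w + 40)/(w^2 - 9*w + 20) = w + 2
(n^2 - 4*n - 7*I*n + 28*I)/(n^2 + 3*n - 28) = (n - 7*I)/(n + 7)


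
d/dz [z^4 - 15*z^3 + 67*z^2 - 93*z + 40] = 4*z^3 - 45*z^2 + 134*z - 93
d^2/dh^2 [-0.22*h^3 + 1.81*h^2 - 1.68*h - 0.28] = 3.62 - 1.32*h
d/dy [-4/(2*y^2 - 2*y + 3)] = 8*(2*y - 1)/(2*y^2 - 2*y + 3)^2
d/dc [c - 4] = 1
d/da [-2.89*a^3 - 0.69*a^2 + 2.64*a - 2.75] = -8.67*a^2 - 1.38*a + 2.64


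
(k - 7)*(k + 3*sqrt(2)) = k^2 - 7*k + 3*sqrt(2)*k - 21*sqrt(2)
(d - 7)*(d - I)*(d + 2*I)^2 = d^4 - 7*d^3 + 3*I*d^3 - 21*I*d^2 + 4*I*d - 28*I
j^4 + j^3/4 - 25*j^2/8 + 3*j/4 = j*(j - 3/2)*(j - 1/4)*(j + 2)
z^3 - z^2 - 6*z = z*(z - 3)*(z + 2)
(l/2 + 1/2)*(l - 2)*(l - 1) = l^3/2 - l^2 - l/2 + 1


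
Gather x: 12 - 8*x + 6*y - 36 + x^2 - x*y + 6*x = x^2 + x*(-y - 2) + 6*y - 24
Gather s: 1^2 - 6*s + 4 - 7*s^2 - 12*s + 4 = -7*s^2 - 18*s + 9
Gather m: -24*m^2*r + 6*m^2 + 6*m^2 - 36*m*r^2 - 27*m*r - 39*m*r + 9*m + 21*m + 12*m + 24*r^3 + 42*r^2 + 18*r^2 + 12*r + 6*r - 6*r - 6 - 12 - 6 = m^2*(12 - 24*r) + m*(-36*r^2 - 66*r + 42) + 24*r^3 + 60*r^2 + 12*r - 24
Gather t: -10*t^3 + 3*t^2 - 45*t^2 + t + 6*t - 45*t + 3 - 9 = -10*t^3 - 42*t^2 - 38*t - 6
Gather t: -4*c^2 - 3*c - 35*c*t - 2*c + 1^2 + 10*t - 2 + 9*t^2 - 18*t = -4*c^2 - 5*c + 9*t^2 + t*(-35*c - 8) - 1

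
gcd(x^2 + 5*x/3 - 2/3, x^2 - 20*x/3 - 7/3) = 1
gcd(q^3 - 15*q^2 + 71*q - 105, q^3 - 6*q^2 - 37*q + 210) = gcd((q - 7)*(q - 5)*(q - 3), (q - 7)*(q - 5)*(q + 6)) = q^2 - 12*q + 35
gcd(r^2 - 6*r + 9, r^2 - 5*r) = 1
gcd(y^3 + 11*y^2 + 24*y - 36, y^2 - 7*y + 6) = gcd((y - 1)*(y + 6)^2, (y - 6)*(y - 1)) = y - 1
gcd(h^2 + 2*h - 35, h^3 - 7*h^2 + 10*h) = h - 5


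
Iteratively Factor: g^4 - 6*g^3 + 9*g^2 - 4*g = (g - 1)*(g^3 - 5*g^2 + 4*g) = (g - 4)*(g - 1)*(g^2 - g) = (g - 4)*(g - 1)^2*(g)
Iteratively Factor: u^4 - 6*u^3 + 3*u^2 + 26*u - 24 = (u - 4)*(u^3 - 2*u^2 - 5*u + 6) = (u - 4)*(u - 3)*(u^2 + u - 2) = (u - 4)*(u - 3)*(u - 1)*(u + 2)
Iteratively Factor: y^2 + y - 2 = (y + 2)*(y - 1)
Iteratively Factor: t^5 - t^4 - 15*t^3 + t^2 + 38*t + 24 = (t + 1)*(t^4 - 2*t^3 - 13*t^2 + 14*t + 24) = (t + 1)^2*(t^3 - 3*t^2 - 10*t + 24) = (t - 4)*(t + 1)^2*(t^2 + t - 6) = (t - 4)*(t - 2)*(t + 1)^2*(t + 3)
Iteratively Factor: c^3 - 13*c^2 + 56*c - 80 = (c - 4)*(c^2 - 9*c + 20) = (c - 5)*(c - 4)*(c - 4)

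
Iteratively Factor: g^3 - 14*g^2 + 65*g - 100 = (g - 5)*(g^2 - 9*g + 20) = (g - 5)*(g - 4)*(g - 5)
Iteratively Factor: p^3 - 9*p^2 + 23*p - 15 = (p - 3)*(p^2 - 6*p + 5) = (p - 5)*(p - 3)*(p - 1)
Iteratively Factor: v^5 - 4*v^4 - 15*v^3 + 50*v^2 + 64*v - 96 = (v + 3)*(v^4 - 7*v^3 + 6*v^2 + 32*v - 32) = (v - 1)*(v + 3)*(v^3 - 6*v^2 + 32) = (v - 4)*(v - 1)*(v + 3)*(v^2 - 2*v - 8) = (v - 4)^2*(v - 1)*(v + 3)*(v + 2)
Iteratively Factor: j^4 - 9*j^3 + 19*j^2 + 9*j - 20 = (j + 1)*(j^3 - 10*j^2 + 29*j - 20) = (j - 5)*(j + 1)*(j^2 - 5*j + 4) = (j - 5)*(j - 4)*(j + 1)*(j - 1)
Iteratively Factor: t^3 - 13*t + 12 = (t - 1)*(t^2 + t - 12) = (t - 3)*(t - 1)*(t + 4)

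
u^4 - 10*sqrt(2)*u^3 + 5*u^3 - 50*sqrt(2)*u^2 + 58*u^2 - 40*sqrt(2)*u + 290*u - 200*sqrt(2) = (u + 5)*(u - 5*sqrt(2))*(u - 4*sqrt(2))*(u - sqrt(2))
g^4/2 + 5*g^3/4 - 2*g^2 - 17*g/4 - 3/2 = (g/2 + 1/2)*(g - 2)*(g + 1/2)*(g + 3)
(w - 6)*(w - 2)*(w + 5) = w^3 - 3*w^2 - 28*w + 60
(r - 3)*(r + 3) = r^2 - 9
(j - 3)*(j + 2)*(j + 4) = j^3 + 3*j^2 - 10*j - 24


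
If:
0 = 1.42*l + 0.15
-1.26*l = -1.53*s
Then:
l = -0.11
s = -0.09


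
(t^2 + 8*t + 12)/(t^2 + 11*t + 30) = (t + 2)/(t + 5)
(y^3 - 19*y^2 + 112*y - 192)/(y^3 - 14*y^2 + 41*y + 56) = (y^2 - 11*y + 24)/(y^2 - 6*y - 7)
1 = 1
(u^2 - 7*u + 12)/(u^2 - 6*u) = (u^2 - 7*u + 12)/(u*(u - 6))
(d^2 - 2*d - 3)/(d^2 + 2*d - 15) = (d + 1)/(d + 5)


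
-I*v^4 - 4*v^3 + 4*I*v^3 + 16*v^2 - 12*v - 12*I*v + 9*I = (v - 3)*(v - 3*I)*(v - I)*(-I*v + I)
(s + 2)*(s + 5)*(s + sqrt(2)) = s^3 + sqrt(2)*s^2 + 7*s^2 + 7*sqrt(2)*s + 10*s + 10*sqrt(2)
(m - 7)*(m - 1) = m^2 - 8*m + 7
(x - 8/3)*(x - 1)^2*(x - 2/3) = x^4 - 16*x^3/3 + 85*x^2/9 - 62*x/9 + 16/9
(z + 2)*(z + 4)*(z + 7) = z^3 + 13*z^2 + 50*z + 56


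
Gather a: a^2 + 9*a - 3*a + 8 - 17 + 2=a^2 + 6*a - 7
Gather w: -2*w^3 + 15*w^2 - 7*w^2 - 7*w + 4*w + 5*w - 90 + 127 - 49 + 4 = -2*w^3 + 8*w^2 + 2*w - 8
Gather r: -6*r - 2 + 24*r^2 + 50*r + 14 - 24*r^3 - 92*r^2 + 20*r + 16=-24*r^3 - 68*r^2 + 64*r + 28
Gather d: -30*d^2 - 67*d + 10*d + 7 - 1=-30*d^2 - 57*d + 6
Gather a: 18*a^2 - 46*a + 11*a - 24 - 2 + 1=18*a^2 - 35*a - 25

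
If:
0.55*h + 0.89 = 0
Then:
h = -1.62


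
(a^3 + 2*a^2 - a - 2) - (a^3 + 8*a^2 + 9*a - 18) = -6*a^2 - 10*a + 16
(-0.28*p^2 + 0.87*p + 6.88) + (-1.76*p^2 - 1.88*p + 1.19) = -2.04*p^2 - 1.01*p + 8.07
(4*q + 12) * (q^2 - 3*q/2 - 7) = 4*q^3 + 6*q^2 - 46*q - 84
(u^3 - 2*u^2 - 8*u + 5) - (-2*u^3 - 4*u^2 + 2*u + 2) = 3*u^3 + 2*u^2 - 10*u + 3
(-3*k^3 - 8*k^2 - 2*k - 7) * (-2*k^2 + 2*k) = 6*k^5 + 10*k^4 - 12*k^3 + 10*k^2 - 14*k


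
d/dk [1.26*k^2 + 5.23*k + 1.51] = 2.52*k + 5.23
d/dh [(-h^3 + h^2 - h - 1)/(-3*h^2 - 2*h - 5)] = (3*h^4 + 4*h^3 + 10*h^2 - 16*h + 3)/(9*h^4 + 12*h^3 + 34*h^2 + 20*h + 25)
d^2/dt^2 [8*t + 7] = 0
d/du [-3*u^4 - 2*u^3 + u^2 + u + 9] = -12*u^3 - 6*u^2 + 2*u + 1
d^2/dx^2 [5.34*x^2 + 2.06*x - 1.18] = 10.6800000000000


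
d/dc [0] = 0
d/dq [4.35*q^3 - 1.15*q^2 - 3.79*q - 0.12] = 13.05*q^2 - 2.3*q - 3.79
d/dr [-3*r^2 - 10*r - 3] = -6*r - 10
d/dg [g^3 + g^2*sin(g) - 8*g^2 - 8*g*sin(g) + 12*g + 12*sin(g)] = g^2*cos(g) + 3*g^2 + 2*g*sin(g) - 8*g*cos(g) - 16*g - 8*sin(g) + 12*cos(g) + 12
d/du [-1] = 0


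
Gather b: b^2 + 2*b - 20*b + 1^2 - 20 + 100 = b^2 - 18*b + 81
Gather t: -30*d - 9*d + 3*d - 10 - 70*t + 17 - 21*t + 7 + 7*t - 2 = -36*d - 84*t + 12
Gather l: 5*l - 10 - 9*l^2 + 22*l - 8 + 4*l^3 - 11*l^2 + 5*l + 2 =4*l^3 - 20*l^2 + 32*l - 16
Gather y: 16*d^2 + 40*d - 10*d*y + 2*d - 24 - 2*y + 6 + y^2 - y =16*d^2 + 42*d + y^2 + y*(-10*d - 3) - 18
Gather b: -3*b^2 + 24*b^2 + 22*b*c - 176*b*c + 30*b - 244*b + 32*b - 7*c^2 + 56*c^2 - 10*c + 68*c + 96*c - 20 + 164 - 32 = 21*b^2 + b*(-154*c - 182) + 49*c^2 + 154*c + 112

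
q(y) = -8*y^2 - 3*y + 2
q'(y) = -16*y - 3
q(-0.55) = 1.23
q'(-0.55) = 5.80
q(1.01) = -9.19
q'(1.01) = -19.16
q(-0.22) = 2.27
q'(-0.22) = 0.52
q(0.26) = 0.68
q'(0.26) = -7.16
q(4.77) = -194.33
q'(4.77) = -79.32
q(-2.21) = -30.44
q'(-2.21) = 32.36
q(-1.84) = -19.56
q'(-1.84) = 26.44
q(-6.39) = -305.49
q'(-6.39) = 99.24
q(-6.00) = -268.00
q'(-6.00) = 93.00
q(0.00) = 2.00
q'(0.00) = -3.00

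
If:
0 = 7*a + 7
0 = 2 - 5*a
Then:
No Solution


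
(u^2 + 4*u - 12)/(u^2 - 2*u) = (u + 6)/u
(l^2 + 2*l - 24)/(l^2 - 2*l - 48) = (l - 4)/(l - 8)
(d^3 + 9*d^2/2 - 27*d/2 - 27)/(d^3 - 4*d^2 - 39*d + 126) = (d + 3/2)/(d - 7)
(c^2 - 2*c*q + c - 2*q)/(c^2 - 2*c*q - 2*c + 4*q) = (c + 1)/(c - 2)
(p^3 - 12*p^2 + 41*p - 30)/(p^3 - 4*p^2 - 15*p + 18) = (p - 5)/(p + 3)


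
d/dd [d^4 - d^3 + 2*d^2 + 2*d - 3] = 4*d^3 - 3*d^2 + 4*d + 2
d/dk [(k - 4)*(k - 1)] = 2*k - 5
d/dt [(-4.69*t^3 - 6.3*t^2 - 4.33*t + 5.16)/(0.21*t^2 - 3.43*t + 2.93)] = (-0.9849*t^4 + 32.1734*t^3 - 18.7068*t^2 - 39.0852*t + 5.0119)/(0.0441*t^4 - 1.4406*t^3 + 12.9955*t^2 - 20.0998*t + 8.5849)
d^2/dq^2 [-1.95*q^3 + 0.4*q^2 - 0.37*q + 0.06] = 0.8 - 11.7*q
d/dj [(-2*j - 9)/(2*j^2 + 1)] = 2*(2*j^2 + 18*j - 1)/(4*j^4 + 4*j^2 + 1)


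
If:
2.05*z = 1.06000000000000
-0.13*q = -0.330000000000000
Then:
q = 2.54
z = 0.52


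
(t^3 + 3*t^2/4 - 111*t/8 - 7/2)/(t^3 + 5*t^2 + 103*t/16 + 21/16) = 2*(2*t^2 + t - 28)/(4*t^2 + 19*t + 21)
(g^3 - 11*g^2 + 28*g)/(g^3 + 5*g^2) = (g^2 - 11*g + 28)/(g*(g + 5))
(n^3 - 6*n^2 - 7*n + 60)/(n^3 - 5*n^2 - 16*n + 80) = (n + 3)/(n + 4)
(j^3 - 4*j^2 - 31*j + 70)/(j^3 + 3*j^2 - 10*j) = (j - 7)/j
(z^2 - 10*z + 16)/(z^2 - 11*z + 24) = (z - 2)/(z - 3)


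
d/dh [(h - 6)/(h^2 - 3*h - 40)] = (h^2 - 3*h - (h - 6)*(2*h - 3) - 40)/(-h^2 + 3*h + 40)^2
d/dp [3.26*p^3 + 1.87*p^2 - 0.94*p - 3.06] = 9.78*p^2 + 3.74*p - 0.94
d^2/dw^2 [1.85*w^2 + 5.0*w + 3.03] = 3.70000000000000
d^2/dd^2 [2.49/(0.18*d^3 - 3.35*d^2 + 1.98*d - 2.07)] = ((16.683 - 2.6892*d)*(0.18*d^3 - 3.35*d^2 + 1.98*d - 2.07) + 2.49*(0.54*d^2 - 6.7*d + 1.98)*(1.08*d^2 - 13.4*d + 3.96))/(0.18*d^3 - 3.35*d^2 + 1.98*d - 2.07)^3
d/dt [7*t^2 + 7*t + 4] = 14*t + 7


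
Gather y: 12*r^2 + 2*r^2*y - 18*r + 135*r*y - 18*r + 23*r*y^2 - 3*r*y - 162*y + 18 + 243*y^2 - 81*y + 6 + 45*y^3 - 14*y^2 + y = 12*r^2 - 36*r + 45*y^3 + y^2*(23*r + 229) + y*(2*r^2 + 132*r - 242) + 24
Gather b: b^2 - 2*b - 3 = b^2 - 2*b - 3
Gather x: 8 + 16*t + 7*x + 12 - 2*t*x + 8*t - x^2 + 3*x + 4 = 24*t - x^2 + x*(10 - 2*t) + 24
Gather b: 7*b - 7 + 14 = 7*b + 7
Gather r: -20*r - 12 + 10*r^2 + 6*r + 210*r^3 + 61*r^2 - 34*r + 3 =210*r^3 + 71*r^2 - 48*r - 9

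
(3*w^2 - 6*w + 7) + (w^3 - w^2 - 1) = w^3 + 2*w^2 - 6*w + 6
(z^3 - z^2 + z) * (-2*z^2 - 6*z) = -2*z^5 - 4*z^4 + 4*z^3 - 6*z^2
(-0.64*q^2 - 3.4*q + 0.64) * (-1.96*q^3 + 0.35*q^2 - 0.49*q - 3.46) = 1.2544*q^5 + 6.44*q^4 - 2.1308*q^3 + 4.1044*q^2 + 11.4504*q - 2.2144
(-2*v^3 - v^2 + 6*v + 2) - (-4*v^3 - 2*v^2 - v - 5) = 2*v^3 + v^2 + 7*v + 7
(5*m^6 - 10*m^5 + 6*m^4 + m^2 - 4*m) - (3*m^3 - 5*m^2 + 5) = 5*m^6 - 10*m^5 + 6*m^4 - 3*m^3 + 6*m^2 - 4*m - 5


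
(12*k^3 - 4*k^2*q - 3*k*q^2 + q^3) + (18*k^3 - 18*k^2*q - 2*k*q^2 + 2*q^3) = 30*k^3 - 22*k^2*q - 5*k*q^2 + 3*q^3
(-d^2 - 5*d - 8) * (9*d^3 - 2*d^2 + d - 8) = -9*d^5 - 43*d^4 - 63*d^3 + 19*d^2 + 32*d + 64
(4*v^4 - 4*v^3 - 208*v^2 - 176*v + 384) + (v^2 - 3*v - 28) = 4*v^4 - 4*v^3 - 207*v^2 - 179*v + 356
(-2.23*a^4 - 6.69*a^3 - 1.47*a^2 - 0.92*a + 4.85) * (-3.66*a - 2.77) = 8.1618*a^5 + 30.6625*a^4 + 23.9115*a^3 + 7.4391*a^2 - 15.2026*a - 13.4345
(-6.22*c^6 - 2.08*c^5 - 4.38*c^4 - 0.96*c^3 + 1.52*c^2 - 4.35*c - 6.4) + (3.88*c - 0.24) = -6.22*c^6 - 2.08*c^5 - 4.38*c^4 - 0.96*c^3 + 1.52*c^2 - 0.47*c - 6.64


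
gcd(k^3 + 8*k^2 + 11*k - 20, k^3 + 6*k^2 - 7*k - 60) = k^2 + 9*k + 20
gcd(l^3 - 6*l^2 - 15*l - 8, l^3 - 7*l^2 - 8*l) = l^2 - 7*l - 8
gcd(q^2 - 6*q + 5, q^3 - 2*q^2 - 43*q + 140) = q - 5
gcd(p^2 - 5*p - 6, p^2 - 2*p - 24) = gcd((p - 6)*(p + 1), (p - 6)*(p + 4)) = p - 6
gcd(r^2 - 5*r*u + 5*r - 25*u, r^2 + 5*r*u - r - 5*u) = 1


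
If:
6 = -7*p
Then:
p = -6/7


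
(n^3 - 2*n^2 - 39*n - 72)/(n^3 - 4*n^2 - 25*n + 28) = (n^3 - 2*n^2 - 39*n - 72)/(n^3 - 4*n^2 - 25*n + 28)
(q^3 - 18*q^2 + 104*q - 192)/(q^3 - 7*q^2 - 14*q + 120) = (q^2 - 12*q + 32)/(q^2 - q - 20)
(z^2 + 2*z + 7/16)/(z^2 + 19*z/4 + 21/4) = (z + 1/4)/(z + 3)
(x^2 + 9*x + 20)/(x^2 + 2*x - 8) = (x + 5)/(x - 2)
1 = 1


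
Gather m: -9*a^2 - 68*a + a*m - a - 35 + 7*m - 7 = -9*a^2 - 69*a + m*(a + 7) - 42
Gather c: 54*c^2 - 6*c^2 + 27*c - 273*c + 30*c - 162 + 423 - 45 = 48*c^2 - 216*c + 216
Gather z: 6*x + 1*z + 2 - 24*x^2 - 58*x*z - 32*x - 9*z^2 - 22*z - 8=-24*x^2 - 26*x - 9*z^2 + z*(-58*x - 21) - 6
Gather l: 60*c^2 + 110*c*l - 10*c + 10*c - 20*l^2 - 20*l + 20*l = 60*c^2 + 110*c*l - 20*l^2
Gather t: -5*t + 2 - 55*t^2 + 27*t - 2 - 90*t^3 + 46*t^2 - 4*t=-90*t^3 - 9*t^2 + 18*t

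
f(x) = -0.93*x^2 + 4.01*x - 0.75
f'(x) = 4.01 - 1.86*x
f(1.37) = 3.00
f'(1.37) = 1.46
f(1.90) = 3.51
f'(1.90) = 0.48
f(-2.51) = -16.67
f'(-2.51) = 8.68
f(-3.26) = -23.71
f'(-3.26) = 10.07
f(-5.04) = -44.58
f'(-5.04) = 13.38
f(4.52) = -1.63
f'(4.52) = -4.40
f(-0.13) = -1.29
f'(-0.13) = 4.25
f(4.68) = -2.35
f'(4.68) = -4.69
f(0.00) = -0.75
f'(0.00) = 4.01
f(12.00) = -86.55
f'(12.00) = -18.31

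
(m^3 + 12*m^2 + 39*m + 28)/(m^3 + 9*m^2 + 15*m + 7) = (m + 4)/(m + 1)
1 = 1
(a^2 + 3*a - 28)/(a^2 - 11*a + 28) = (a + 7)/(a - 7)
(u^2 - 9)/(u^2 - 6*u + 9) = (u + 3)/(u - 3)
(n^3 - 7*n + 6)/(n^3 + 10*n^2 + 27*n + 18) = (n^2 - 3*n + 2)/(n^2 + 7*n + 6)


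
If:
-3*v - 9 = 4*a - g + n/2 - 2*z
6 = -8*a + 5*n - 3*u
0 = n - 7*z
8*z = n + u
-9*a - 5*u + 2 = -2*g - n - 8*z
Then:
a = 4*z - 3/4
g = 13*z - 35/8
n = 7*z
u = z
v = -3*z/2 - 83/24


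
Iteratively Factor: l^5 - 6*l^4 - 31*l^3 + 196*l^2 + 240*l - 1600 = (l - 5)*(l^4 - l^3 - 36*l^2 + 16*l + 320) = (l - 5)*(l + 4)*(l^3 - 5*l^2 - 16*l + 80) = (l - 5)^2*(l + 4)*(l^2 - 16) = (l - 5)^2*(l + 4)^2*(l - 4)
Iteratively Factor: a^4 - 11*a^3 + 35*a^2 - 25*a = (a - 5)*(a^3 - 6*a^2 + 5*a) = (a - 5)^2*(a^2 - a) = (a - 5)^2*(a - 1)*(a)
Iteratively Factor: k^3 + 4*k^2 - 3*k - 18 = (k + 3)*(k^2 + k - 6) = (k - 2)*(k + 3)*(k + 3)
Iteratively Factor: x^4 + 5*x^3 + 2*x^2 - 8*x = (x + 2)*(x^3 + 3*x^2 - 4*x) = (x + 2)*(x + 4)*(x^2 - x) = (x - 1)*(x + 2)*(x + 4)*(x)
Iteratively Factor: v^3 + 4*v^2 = (v)*(v^2 + 4*v) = v^2*(v + 4)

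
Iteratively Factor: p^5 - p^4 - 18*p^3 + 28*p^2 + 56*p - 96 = (p - 3)*(p^4 + 2*p^3 - 12*p^2 - 8*p + 32) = (p - 3)*(p - 2)*(p^3 + 4*p^2 - 4*p - 16) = (p - 3)*(p - 2)*(p + 4)*(p^2 - 4) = (p - 3)*(p - 2)^2*(p + 4)*(p + 2)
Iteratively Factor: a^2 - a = (a)*(a - 1)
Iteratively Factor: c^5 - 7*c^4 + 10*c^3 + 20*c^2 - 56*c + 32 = (c + 2)*(c^4 - 9*c^3 + 28*c^2 - 36*c + 16) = (c - 2)*(c + 2)*(c^3 - 7*c^2 + 14*c - 8) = (c - 4)*(c - 2)*(c + 2)*(c^2 - 3*c + 2) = (c - 4)*(c - 2)*(c - 1)*(c + 2)*(c - 2)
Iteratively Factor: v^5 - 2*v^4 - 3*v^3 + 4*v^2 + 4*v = (v + 1)*(v^4 - 3*v^3 + 4*v) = (v - 2)*(v + 1)*(v^3 - v^2 - 2*v) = v*(v - 2)*(v + 1)*(v^2 - v - 2) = v*(v - 2)^2*(v + 1)*(v + 1)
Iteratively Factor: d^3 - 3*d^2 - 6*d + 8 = (d - 1)*(d^2 - 2*d - 8) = (d - 4)*(d - 1)*(d + 2)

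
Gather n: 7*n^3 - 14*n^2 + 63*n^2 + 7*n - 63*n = 7*n^3 + 49*n^2 - 56*n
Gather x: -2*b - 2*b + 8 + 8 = 16 - 4*b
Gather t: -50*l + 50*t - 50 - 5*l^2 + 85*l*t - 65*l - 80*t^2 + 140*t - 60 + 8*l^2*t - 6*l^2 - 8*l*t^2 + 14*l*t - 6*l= -11*l^2 - 121*l + t^2*(-8*l - 80) + t*(8*l^2 + 99*l + 190) - 110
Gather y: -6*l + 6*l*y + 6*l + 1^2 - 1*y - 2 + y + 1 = 6*l*y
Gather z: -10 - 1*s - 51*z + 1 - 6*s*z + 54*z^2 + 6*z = -s + 54*z^2 + z*(-6*s - 45) - 9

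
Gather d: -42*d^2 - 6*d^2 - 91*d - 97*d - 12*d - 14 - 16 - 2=-48*d^2 - 200*d - 32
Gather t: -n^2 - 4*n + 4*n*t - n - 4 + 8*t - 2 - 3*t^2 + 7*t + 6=-n^2 - 5*n - 3*t^2 + t*(4*n + 15)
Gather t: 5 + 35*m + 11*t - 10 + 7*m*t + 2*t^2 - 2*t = 35*m + 2*t^2 + t*(7*m + 9) - 5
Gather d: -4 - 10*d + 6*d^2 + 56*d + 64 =6*d^2 + 46*d + 60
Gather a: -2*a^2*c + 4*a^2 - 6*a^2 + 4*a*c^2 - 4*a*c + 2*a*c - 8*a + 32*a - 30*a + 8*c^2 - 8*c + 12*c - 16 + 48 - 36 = a^2*(-2*c - 2) + a*(4*c^2 - 2*c - 6) + 8*c^2 + 4*c - 4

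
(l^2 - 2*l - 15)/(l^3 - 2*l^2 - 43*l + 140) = (l + 3)/(l^2 + 3*l - 28)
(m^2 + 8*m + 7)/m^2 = 1 + 8/m + 7/m^2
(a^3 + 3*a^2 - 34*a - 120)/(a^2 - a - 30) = a + 4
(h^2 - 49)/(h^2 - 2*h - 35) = (h + 7)/(h + 5)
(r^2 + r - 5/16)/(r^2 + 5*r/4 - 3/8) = (4*r + 5)/(2*(2*r + 3))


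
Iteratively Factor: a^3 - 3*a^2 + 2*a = (a)*(a^2 - 3*a + 2) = a*(a - 2)*(a - 1)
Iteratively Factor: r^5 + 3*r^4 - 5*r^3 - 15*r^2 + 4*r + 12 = (r + 3)*(r^4 - 5*r^2 + 4) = (r + 1)*(r + 3)*(r^3 - r^2 - 4*r + 4) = (r + 1)*(r + 2)*(r + 3)*(r^2 - 3*r + 2) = (r - 2)*(r + 1)*(r + 2)*(r + 3)*(r - 1)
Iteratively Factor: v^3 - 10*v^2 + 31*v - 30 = (v - 5)*(v^2 - 5*v + 6) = (v - 5)*(v - 3)*(v - 2)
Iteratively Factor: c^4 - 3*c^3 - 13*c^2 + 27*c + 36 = (c - 4)*(c^3 + c^2 - 9*c - 9) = (c - 4)*(c + 3)*(c^2 - 2*c - 3) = (c - 4)*(c - 3)*(c + 3)*(c + 1)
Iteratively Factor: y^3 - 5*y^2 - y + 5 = (y + 1)*(y^2 - 6*y + 5) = (y - 1)*(y + 1)*(y - 5)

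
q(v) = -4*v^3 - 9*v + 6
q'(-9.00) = -981.00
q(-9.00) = 3003.00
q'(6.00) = -441.00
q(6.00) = -912.00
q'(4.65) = -268.47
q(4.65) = -438.03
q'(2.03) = -58.45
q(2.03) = -45.73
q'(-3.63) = -167.12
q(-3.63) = 230.00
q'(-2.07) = -60.42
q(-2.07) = 60.11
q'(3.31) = -140.47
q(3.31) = -168.85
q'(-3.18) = -130.35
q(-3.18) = 163.25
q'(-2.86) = -107.16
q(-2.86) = 125.31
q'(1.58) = -38.96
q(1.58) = -24.00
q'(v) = -12*v^2 - 9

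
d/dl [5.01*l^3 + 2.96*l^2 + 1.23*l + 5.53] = 15.03*l^2 + 5.92*l + 1.23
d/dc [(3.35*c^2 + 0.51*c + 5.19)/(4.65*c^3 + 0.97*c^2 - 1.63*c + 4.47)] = (-15.5775*c^4 - 4.743*c^3 - 78.3557*c^2 + 19.8804*c + 10.7394)/(21.6225*c^6 + 9.021*c^5 - 14.2181*c^4 + 38.4088*c^3 + 11.3287*c^2 - 14.5722*c + 19.9809)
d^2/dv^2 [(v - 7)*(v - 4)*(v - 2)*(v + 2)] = 12*v^2 - 66*v + 48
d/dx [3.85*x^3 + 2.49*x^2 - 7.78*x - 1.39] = 11.55*x^2 + 4.98*x - 7.78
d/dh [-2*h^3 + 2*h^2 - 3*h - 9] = -6*h^2 + 4*h - 3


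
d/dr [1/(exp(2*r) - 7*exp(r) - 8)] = (7 - 2*exp(r))*exp(r)/(-exp(2*r) + 7*exp(r) + 8)^2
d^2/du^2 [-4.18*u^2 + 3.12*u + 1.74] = -8.36000000000000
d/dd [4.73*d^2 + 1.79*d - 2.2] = 9.46*d + 1.79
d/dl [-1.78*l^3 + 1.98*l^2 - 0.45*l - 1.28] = -5.34*l^2 + 3.96*l - 0.45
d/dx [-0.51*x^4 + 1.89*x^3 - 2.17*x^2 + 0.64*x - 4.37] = -2.04*x^3 + 5.67*x^2 - 4.34*x + 0.64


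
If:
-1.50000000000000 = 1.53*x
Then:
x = -0.98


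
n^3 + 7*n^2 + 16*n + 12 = (n + 2)^2*(n + 3)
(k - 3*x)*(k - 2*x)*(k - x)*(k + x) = k^4 - 5*k^3*x + 5*k^2*x^2 + 5*k*x^3 - 6*x^4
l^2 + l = l*(l + 1)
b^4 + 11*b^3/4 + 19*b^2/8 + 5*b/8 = b*(b + 1/2)*(b + 1)*(b + 5/4)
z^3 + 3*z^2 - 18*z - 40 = (z - 4)*(z + 2)*(z + 5)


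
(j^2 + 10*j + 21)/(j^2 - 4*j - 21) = (j + 7)/(j - 7)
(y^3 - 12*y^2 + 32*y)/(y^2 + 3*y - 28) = y*(y - 8)/(y + 7)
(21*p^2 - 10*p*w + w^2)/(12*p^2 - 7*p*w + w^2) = (7*p - w)/(4*p - w)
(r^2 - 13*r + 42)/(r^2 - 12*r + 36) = (r - 7)/(r - 6)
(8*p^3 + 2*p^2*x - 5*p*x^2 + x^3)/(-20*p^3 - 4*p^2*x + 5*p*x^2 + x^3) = (-4*p^2 - 3*p*x + x^2)/(10*p^2 + 7*p*x + x^2)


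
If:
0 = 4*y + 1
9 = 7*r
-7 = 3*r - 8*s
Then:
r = 9/7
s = 19/14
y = -1/4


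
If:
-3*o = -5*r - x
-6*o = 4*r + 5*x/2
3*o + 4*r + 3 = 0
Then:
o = -17/53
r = -27/53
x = 84/53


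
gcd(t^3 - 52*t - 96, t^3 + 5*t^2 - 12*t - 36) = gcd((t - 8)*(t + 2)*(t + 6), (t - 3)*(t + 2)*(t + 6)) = t^2 + 8*t + 12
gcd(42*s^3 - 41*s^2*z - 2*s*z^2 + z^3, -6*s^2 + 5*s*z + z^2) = -6*s^2 + 5*s*z + z^2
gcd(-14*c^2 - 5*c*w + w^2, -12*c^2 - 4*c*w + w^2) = 2*c + w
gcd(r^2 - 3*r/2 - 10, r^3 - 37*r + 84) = r - 4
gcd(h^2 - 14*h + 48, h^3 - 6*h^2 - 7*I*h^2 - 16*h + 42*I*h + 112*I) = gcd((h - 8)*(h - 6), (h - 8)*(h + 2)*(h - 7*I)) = h - 8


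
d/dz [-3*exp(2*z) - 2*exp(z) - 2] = (-6*exp(z) - 2)*exp(z)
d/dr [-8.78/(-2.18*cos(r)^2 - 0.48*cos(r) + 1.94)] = (38.2808*cos(r) + 4.2144)*sin(r)/(2.18*cos(r)^2 + 0.48*cos(r) - 1.94)^2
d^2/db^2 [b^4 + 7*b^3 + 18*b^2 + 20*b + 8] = 12*b^2 + 42*b + 36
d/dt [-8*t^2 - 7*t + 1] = -16*t - 7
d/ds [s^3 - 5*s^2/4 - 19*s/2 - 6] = 3*s^2 - 5*s/2 - 19/2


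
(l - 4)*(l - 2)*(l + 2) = l^3 - 4*l^2 - 4*l + 16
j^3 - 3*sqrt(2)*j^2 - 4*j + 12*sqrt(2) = (j - 2)*(j + 2)*(j - 3*sqrt(2))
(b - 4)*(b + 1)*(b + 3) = b^3 - 13*b - 12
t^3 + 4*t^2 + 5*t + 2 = (t + 1)^2*(t + 2)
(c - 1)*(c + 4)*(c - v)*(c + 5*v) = c^4 + 4*c^3*v + 3*c^3 - 5*c^2*v^2 + 12*c^2*v - 4*c^2 - 15*c*v^2 - 16*c*v + 20*v^2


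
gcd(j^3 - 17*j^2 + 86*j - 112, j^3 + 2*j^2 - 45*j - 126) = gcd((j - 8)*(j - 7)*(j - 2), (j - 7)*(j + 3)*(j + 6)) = j - 7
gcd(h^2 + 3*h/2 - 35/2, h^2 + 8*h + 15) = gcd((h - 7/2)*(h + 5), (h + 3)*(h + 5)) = h + 5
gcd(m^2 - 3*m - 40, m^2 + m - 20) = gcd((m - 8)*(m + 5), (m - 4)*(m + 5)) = m + 5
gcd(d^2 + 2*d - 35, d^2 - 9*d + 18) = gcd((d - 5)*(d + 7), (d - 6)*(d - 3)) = 1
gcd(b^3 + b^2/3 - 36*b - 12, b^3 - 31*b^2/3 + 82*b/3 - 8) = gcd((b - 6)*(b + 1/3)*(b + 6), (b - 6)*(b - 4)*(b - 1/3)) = b - 6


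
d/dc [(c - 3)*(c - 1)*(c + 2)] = 3*c^2 - 4*c - 5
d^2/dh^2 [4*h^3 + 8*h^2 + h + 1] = 24*h + 16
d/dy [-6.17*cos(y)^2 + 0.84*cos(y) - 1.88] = (12.34*cos(y) - 0.84)*sin(y)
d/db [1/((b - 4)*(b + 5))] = (-2*b - 1)/(b^4 + 2*b^3 - 39*b^2 - 40*b + 400)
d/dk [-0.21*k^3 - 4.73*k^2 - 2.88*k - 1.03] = -0.63*k^2 - 9.46*k - 2.88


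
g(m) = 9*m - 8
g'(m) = 9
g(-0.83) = -15.47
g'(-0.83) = 9.00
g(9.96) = 81.64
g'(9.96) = 9.00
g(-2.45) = -30.05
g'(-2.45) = 9.00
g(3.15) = 20.35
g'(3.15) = 9.00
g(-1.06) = -17.54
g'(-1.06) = 9.00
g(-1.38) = -20.42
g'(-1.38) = 9.00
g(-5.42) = -56.78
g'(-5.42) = 9.00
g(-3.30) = -37.70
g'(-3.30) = 9.00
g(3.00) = 19.00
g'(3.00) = 9.00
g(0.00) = -8.00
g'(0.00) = 9.00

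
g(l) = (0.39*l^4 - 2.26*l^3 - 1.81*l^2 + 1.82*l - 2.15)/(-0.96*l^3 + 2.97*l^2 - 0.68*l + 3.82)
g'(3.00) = -66.30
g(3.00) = -16.37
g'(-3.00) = -0.65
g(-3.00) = 1.17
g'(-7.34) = -0.47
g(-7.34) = 3.49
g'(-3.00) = -0.65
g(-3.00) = 1.17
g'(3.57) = -41.90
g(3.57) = 13.12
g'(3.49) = -74.46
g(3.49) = 17.59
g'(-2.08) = -0.78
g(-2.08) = 0.52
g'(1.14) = -1.21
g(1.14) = -0.93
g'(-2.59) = -0.70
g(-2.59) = 0.90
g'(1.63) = -2.02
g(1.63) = -1.71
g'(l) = (2.88*l^2 - 5.94*l + 0.68)*(0.39*l^4 - 2.26*l^3 - 1.81*l^2 + 1.82*l - 2.15)/(-0.96*l^3 + 2.97*l^2 - 0.68*l + 3.82)^2 + (1.56*l^3 - 6.78*l^2 - 3.62*l + 1.82)/(-0.96*l^3 + 2.97*l^2 - 0.68*l + 3.82) = (-0.3744*l^6 + 2.3166*l^5 - 9.2454*l^4 + 12.5272*l^3 - 36.2662*l^2 - 1.0574*l + 5.4904)/(0.9216*l^6 - 5.7024*l^5 + 10.1265*l^4 - 11.3736*l^3 + 23.1532*l^2 - 5.1952*l + 14.5924)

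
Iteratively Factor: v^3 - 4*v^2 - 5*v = (v - 5)*(v^2 + v) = v*(v - 5)*(v + 1)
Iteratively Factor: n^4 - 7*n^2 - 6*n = (n - 3)*(n^3 + 3*n^2 + 2*n) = (n - 3)*(n + 1)*(n^2 + 2*n) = (n - 3)*(n + 1)*(n + 2)*(n)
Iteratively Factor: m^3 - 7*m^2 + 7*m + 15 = (m - 5)*(m^2 - 2*m - 3) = (m - 5)*(m - 3)*(m + 1)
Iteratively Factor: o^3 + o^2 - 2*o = (o)*(o^2 + o - 2) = o*(o - 1)*(o + 2)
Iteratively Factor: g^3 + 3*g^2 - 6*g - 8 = (g + 4)*(g^2 - g - 2) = (g + 1)*(g + 4)*(g - 2)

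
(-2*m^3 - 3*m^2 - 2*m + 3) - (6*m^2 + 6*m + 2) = -2*m^3 - 9*m^2 - 8*m + 1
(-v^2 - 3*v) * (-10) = 10*v^2 + 30*v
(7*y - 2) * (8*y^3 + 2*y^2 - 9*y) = 56*y^4 - 2*y^3 - 67*y^2 + 18*y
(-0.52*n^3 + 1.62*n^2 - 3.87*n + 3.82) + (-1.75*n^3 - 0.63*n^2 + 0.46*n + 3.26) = -2.27*n^3 + 0.99*n^2 - 3.41*n + 7.08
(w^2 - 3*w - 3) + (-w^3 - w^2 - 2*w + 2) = -w^3 - 5*w - 1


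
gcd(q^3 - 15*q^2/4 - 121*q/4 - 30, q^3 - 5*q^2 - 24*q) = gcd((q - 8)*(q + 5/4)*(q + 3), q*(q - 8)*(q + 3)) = q^2 - 5*q - 24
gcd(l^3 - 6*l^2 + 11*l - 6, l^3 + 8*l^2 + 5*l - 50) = l - 2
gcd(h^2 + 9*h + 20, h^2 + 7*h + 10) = h + 5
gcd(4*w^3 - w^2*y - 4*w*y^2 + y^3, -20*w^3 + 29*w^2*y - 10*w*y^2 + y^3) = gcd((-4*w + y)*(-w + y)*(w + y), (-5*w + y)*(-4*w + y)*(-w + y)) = 4*w^2 - 5*w*y + y^2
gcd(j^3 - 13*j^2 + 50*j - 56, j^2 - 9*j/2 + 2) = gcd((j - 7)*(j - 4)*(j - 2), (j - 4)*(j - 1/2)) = j - 4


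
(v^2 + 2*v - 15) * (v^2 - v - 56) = v^4 + v^3 - 73*v^2 - 97*v + 840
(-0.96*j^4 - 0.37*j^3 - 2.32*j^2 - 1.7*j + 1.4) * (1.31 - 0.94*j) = 0.9024*j^5 - 0.9098*j^4 + 1.6961*j^3 - 1.4412*j^2 - 3.543*j + 1.834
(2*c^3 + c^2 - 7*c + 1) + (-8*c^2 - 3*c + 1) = 2*c^3 - 7*c^2 - 10*c + 2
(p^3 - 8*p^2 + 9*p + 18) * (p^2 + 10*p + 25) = p^5 + 2*p^4 - 46*p^3 - 92*p^2 + 405*p + 450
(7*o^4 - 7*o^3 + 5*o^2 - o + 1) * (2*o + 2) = 14*o^5 - 4*o^3 + 8*o^2 + 2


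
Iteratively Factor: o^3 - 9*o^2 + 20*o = (o - 5)*(o^2 - 4*o) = (o - 5)*(o - 4)*(o)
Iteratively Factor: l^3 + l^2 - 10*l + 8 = (l + 4)*(l^2 - 3*l + 2) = (l - 1)*(l + 4)*(l - 2)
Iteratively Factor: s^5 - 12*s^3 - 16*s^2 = (s + 2)*(s^4 - 2*s^3 - 8*s^2) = s*(s + 2)*(s^3 - 2*s^2 - 8*s) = s*(s - 4)*(s + 2)*(s^2 + 2*s) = s*(s - 4)*(s + 2)^2*(s)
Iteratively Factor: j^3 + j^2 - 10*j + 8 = (j - 2)*(j^2 + 3*j - 4) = (j - 2)*(j + 4)*(j - 1)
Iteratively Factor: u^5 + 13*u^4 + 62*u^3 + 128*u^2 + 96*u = (u + 2)*(u^4 + 11*u^3 + 40*u^2 + 48*u) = u*(u + 2)*(u^3 + 11*u^2 + 40*u + 48) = u*(u + 2)*(u + 4)*(u^2 + 7*u + 12) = u*(u + 2)*(u + 4)^2*(u + 3)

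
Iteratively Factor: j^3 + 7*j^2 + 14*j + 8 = (j + 1)*(j^2 + 6*j + 8) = (j + 1)*(j + 2)*(j + 4)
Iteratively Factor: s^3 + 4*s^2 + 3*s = (s)*(s^2 + 4*s + 3) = s*(s + 3)*(s + 1)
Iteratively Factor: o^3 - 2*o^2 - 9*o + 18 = (o + 3)*(o^2 - 5*o + 6) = (o - 3)*(o + 3)*(o - 2)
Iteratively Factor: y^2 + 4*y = (y + 4)*(y)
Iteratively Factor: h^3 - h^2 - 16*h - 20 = (h + 2)*(h^2 - 3*h - 10) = (h + 2)^2*(h - 5)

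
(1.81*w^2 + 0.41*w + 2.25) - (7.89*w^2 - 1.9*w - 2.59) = -6.08*w^2 + 2.31*w + 4.84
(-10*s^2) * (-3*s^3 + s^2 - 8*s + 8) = 30*s^5 - 10*s^4 + 80*s^3 - 80*s^2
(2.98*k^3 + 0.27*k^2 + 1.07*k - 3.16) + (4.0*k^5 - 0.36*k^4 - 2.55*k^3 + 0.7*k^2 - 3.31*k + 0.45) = 4.0*k^5 - 0.36*k^4 + 0.43*k^3 + 0.97*k^2 - 2.24*k - 2.71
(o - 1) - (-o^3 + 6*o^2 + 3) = o^3 - 6*o^2 + o - 4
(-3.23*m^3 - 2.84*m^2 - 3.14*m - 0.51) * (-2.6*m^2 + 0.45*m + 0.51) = 8.398*m^5 + 5.9305*m^4 + 5.2387*m^3 - 1.5354*m^2 - 1.8309*m - 0.2601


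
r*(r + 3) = r^2 + 3*r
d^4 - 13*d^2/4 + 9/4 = (d - 3/2)*(d - 1)*(d + 1)*(d + 3/2)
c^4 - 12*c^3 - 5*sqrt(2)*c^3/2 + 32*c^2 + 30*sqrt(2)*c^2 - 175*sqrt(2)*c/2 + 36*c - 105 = (c - 7)*(c - 5)*(c - 3*sqrt(2))*(c + sqrt(2)/2)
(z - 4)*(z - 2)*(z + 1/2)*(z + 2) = z^4 - 7*z^3/2 - 6*z^2 + 14*z + 8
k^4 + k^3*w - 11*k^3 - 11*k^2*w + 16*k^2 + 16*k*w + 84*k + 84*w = (k - 7)*(k - 6)*(k + 2)*(k + w)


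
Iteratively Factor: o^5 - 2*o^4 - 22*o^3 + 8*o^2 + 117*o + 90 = (o + 1)*(o^4 - 3*o^3 - 19*o^2 + 27*o + 90) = (o + 1)*(o + 2)*(o^3 - 5*o^2 - 9*o + 45) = (o + 1)*(o + 2)*(o + 3)*(o^2 - 8*o + 15) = (o - 3)*(o + 1)*(o + 2)*(o + 3)*(o - 5)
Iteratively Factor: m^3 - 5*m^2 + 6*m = (m - 2)*(m^2 - 3*m) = m*(m - 2)*(m - 3)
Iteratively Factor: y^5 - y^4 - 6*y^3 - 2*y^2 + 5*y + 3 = (y - 3)*(y^4 + 2*y^3 - 2*y - 1) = (y - 3)*(y - 1)*(y^3 + 3*y^2 + 3*y + 1) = (y - 3)*(y - 1)*(y + 1)*(y^2 + 2*y + 1) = (y - 3)*(y - 1)*(y + 1)^2*(y + 1)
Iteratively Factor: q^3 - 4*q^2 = (q - 4)*(q^2) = q*(q - 4)*(q)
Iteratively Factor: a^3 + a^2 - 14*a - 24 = (a - 4)*(a^2 + 5*a + 6) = (a - 4)*(a + 2)*(a + 3)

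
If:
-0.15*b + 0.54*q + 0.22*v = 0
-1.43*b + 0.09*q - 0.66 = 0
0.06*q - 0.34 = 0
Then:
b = -0.10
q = 5.67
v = -13.98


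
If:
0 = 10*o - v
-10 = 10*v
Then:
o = -1/10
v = -1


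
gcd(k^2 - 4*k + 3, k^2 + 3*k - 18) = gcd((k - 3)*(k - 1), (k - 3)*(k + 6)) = k - 3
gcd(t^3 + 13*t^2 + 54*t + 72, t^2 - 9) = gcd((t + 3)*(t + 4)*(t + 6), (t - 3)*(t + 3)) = t + 3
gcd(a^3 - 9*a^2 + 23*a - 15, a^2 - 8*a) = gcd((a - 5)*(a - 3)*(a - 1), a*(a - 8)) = 1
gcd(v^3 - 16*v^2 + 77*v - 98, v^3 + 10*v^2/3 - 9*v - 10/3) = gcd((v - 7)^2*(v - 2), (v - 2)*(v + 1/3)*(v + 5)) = v - 2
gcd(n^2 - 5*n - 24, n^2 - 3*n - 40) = n - 8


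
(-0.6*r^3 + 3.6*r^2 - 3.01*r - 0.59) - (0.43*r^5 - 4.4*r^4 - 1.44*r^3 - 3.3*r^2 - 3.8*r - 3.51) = -0.43*r^5 + 4.4*r^4 + 0.84*r^3 + 6.9*r^2 + 0.79*r + 2.92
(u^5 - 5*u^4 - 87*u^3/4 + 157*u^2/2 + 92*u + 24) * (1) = u^5 - 5*u^4 - 87*u^3/4 + 157*u^2/2 + 92*u + 24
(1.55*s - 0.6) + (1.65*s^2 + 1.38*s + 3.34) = 1.65*s^2 + 2.93*s + 2.74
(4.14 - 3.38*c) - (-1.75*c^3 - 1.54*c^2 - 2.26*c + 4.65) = 1.75*c^3 + 1.54*c^2 - 1.12*c - 0.510000000000001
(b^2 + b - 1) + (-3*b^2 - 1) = -2*b^2 + b - 2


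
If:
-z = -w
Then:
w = z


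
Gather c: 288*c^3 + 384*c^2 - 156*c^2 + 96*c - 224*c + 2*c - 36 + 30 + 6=288*c^3 + 228*c^2 - 126*c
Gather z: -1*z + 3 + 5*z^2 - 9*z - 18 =5*z^2 - 10*z - 15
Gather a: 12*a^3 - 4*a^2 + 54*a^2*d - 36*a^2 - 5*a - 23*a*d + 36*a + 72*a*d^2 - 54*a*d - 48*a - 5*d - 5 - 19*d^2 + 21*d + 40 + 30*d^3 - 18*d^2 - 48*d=12*a^3 + a^2*(54*d - 40) + a*(72*d^2 - 77*d - 17) + 30*d^3 - 37*d^2 - 32*d + 35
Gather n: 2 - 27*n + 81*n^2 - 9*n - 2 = 81*n^2 - 36*n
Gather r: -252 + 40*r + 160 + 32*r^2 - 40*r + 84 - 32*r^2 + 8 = 0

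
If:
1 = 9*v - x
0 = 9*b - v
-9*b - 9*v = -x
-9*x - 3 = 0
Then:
No Solution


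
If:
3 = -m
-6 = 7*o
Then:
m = -3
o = -6/7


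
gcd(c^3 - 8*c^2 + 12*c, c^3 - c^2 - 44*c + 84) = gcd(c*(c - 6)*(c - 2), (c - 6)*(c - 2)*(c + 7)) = c^2 - 8*c + 12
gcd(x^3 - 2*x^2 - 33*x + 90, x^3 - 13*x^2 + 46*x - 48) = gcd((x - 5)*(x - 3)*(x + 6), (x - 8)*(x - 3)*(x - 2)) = x - 3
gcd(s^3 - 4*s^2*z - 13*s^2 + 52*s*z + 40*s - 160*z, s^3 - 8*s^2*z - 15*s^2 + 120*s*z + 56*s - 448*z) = s - 8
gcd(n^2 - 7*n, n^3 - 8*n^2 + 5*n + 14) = n - 7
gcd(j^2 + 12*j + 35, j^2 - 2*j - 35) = j + 5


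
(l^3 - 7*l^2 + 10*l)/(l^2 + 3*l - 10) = l*(l - 5)/(l + 5)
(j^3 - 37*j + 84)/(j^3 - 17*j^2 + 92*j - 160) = (j^2 + 4*j - 21)/(j^2 - 13*j + 40)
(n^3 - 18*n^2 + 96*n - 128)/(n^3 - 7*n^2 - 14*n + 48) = (n - 8)/(n + 3)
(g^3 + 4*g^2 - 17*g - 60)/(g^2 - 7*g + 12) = (g^2 + 8*g + 15)/(g - 3)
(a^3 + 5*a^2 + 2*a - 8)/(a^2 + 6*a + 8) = a - 1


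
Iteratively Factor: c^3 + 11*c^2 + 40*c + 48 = (c + 3)*(c^2 + 8*c + 16) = (c + 3)*(c + 4)*(c + 4)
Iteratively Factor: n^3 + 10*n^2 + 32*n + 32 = (n + 4)*(n^2 + 6*n + 8) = (n + 2)*(n + 4)*(n + 4)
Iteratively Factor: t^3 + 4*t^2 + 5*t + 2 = (t + 2)*(t^2 + 2*t + 1) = (t + 1)*(t + 2)*(t + 1)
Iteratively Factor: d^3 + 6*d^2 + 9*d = (d)*(d^2 + 6*d + 9) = d*(d + 3)*(d + 3)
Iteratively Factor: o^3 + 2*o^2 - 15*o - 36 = (o - 4)*(o^2 + 6*o + 9) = (o - 4)*(o + 3)*(o + 3)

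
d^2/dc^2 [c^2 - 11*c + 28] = 2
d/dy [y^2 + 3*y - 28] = 2*y + 3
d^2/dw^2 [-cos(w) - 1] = cos(w)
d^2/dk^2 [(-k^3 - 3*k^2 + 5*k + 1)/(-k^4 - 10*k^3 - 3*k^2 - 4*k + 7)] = 2*(k^9 + 9*k^8 + 51*k^7 - 177*k^6 - 1803*k^5 - 705*k^4 + 1028*k^3 - 2184*k^2 - 414*k - 30)/(k^12 + 30*k^11 + 309*k^10 + 1192*k^9 + 1146*k^8 + 1122*k^7 - 1431*k^6 - 840*k^5 - 1578*k^4 + 1030*k^3 + 105*k^2 + 588*k - 343)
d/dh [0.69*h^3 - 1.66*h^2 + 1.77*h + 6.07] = 2.07*h^2 - 3.32*h + 1.77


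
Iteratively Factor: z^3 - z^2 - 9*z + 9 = (z - 3)*(z^2 + 2*z - 3) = (z - 3)*(z + 3)*(z - 1)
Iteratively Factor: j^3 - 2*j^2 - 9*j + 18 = (j - 3)*(j^2 + j - 6) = (j - 3)*(j + 3)*(j - 2)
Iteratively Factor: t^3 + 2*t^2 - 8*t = (t)*(t^2 + 2*t - 8) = t*(t + 4)*(t - 2)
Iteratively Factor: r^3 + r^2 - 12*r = (r + 4)*(r^2 - 3*r) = r*(r + 4)*(r - 3)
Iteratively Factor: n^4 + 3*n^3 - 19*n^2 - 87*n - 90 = (n + 3)*(n^3 - 19*n - 30) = (n + 3)^2*(n^2 - 3*n - 10) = (n - 5)*(n + 3)^2*(n + 2)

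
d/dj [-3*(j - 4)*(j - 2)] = 18 - 6*j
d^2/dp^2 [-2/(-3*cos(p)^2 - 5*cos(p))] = 2*(-9*(1 - cos(2*p))^2 + 225*cos(p)/4 - 43*cos(2*p)/2 - 45*cos(3*p)/4 + 129/2)/((3*cos(p) + 5)^3*cos(p)^3)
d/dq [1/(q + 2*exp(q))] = (-2*exp(q) - 1)/(q + 2*exp(q))^2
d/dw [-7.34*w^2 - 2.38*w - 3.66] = -14.68*w - 2.38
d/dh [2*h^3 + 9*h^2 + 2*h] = 6*h^2 + 18*h + 2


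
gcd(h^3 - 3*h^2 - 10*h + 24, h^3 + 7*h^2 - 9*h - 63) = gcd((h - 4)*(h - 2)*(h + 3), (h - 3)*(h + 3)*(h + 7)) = h + 3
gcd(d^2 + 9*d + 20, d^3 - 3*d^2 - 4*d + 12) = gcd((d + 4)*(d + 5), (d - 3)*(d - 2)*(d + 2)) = 1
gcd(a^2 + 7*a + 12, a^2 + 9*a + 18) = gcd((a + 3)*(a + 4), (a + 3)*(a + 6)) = a + 3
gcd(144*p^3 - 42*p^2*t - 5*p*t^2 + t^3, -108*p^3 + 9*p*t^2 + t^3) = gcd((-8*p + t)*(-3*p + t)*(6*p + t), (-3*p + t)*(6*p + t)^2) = 18*p^2 - 3*p*t - t^2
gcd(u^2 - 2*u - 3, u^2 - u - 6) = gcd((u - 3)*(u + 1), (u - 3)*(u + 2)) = u - 3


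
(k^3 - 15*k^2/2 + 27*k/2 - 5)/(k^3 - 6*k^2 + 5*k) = (k^2 - 5*k/2 + 1)/(k*(k - 1))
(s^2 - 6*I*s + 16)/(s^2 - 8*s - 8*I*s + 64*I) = (s + 2*I)/(s - 8)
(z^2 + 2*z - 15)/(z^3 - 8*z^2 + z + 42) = (z + 5)/(z^2 - 5*z - 14)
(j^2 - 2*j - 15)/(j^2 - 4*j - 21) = (j - 5)/(j - 7)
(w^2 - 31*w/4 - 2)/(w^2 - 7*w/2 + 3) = (4*w^2 - 31*w - 8)/(2*(2*w^2 - 7*w + 6))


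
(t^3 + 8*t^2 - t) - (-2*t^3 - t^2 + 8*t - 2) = 3*t^3 + 9*t^2 - 9*t + 2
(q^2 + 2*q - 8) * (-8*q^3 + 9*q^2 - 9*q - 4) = -8*q^5 - 7*q^4 + 73*q^3 - 94*q^2 + 64*q + 32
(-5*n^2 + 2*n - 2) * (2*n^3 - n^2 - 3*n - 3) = -10*n^5 + 9*n^4 + 9*n^3 + 11*n^2 + 6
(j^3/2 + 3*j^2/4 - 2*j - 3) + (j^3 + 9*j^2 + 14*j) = 3*j^3/2 + 39*j^2/4 + 12*j - 3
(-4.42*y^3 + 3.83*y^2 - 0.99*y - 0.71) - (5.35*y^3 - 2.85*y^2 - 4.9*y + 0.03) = -9.77*y^3 + 6.68*y^2 + 3.91*y - 0.74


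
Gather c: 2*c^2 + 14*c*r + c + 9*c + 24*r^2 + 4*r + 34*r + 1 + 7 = 2*c^2 + c*(14*r + 10) + 24*r^2 + 38*r + 8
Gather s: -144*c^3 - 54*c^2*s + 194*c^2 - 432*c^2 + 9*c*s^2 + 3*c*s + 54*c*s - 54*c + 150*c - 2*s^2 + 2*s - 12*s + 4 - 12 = -144*c^3 - 238*c^2 + 96*c + s^2*(9*c - 2) + s*(-54*c^2 + 57*c - 10) - 8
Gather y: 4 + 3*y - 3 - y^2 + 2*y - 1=-y^2 + 5*y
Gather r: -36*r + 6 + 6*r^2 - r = 6*r^2 - 37*r + 6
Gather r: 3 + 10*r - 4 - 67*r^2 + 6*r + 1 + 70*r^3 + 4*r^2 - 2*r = 70*r^3 - 63*r^2 + 14*r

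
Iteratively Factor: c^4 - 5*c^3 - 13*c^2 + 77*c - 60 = (c - 5)*(c^3 - 13*c + 12) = (c - 5)*(c - 3)*(c^2 + 3*c - 4) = (c - 5)*(c - 3)*(c + 4)*(c - 1)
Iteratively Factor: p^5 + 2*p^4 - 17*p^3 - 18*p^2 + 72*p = (p + 4)*(p^4 - 2*p^3 - 9*p^2 + 18*p) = (p - 2)*(p + 4)*(p^3 - 9*p) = p*(p - 2)*(p + 4)*(p^2 - 9) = p*(p - 2)*(p + 3)*(p + 4)*(p - 3)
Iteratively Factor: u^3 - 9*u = (u + 3)*(u^2 - 3*u) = (u - 3)*(u + 3)*(u)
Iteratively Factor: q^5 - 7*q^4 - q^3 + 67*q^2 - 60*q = (q - 4)*(q^4 - 3*q^3 - 13*q^2 + 15*q) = (q - 4)*(q + 3)*(q^3 - 6*q^2 + 5*q) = (q - 4)*(q - 1)*(q + 3)*(q^2 - 5*q) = (q - 5)*(q - 4)*(q - 1)*(q + 3)*(q)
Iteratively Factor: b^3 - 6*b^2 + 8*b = (b - 2)*(b^2 - 4*b) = b*(b - 2)*(b - 4)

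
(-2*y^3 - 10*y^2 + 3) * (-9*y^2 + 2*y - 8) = 18*y^5 + 86*y^4 - 4*y^3 + 53*y^2 + 6*y - 24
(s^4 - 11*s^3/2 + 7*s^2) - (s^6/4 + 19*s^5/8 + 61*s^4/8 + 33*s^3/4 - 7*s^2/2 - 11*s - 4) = -s^6/4 - 19*s^5/8 - 53*s^4/8 - 55*s^3/4 + 21*s^2/2 + 11*s + 4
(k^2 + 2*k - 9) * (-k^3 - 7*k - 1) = -k^5 - 2*k^4 + 2*k^3 - 15*k^2 + 61*k + 9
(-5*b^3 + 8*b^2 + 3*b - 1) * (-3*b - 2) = 15*b^4 - 14*b^3 - 25*b^2 - 3*b + 2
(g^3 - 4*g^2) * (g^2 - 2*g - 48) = g^5 - 6*g^4 - 40*g^3 + 192*g^2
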